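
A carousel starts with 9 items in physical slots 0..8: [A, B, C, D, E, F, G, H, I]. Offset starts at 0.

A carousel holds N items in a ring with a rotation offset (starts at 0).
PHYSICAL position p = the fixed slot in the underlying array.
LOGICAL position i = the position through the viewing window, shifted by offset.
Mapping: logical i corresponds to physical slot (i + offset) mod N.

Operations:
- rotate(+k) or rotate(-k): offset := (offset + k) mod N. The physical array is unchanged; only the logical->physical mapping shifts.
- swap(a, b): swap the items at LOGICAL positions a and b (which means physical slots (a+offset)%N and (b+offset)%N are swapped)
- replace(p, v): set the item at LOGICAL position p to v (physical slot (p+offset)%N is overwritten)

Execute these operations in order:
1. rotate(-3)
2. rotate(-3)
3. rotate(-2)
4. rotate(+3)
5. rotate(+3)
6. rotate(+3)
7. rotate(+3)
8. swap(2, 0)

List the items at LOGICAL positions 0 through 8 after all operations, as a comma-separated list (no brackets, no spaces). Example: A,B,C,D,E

After op 1 (rotate(-3)): offset=6, physical=[A,B,C,D,E,F,G,H,I], logical=[G,H,I,A,B,C,D,E,F]
After op 2 (rotate(-3)): offset=3, physical=[A,B,C,D,E,F,G,H,I], logical=[D,E,F,G,H,I,A,B,C]
After op 3 (rotate(-2)): offset=1, physical=[A,B,C,D,E,F,G,H,I], logical=[B,C,D,E,F,G,H,I,A]
After op 4 (rotate(+3)): offset=4, physical=[A,B,C,D,E,F,G,H,I], logical=[E,F,G,H,I,A,B,C,D]
After op 5 (rotate(+3)): offset=7, physical=[A,B,C,D,E,F,G,H,I], logical=[H,I,A,B,C,D,E,F,G]
After op 6 (rotate(+3)): offset=1, physical=[A,B,C,D,E,F,G,H,I], logical=[B,C,D,E,F,G,H,I,A]
After op 7 (rotate(+3)): offset=4, physical=[A,B,C,D,E,F,G,H,I], logical=[E,F,G,H,I,A,B,C,D]
After op 8 (swap(2, 0)): offset=4, physical=[A,B,C,D,G,F,E,H,I], logical=[G,F,E,H,I,A,B,C,D]

Answer: G,F,E,H,I,A,B,C,D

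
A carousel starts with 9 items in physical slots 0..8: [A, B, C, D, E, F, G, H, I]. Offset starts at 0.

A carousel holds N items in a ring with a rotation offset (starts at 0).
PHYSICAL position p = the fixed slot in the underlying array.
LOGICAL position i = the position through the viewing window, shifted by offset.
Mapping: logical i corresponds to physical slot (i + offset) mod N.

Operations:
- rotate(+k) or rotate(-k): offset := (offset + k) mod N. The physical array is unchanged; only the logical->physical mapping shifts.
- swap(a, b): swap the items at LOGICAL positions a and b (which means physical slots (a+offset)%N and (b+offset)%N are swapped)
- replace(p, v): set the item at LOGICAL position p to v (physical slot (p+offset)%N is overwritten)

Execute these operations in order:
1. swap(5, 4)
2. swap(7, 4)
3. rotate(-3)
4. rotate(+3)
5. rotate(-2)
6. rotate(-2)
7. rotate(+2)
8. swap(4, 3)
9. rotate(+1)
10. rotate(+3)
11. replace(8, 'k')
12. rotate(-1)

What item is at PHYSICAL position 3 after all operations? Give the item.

Answer: D

Derivation:
After op 1 (swap(5, 4)): offset=0, physical=[A,B,C,D,F,E,G,H,I], logical=[A,B,C,D,F,E,G,H,I]
After op 2 (swap(7, 4)): offset=0, physical=[A,B,C,D,H,E,G,F,I], logical=[A,B,C,D,H,E,G,F,I]
After op 3 (rotate(-3)): offset=6, physical=[A,B,C,D,H,E,G,F,I], logical=[G,F,I,A,B,C,D,H,E]
After op 4 (rotate(+3)): offset=0, physical=[A,B,C,D,H,E,G,F,I], logical=[A,B,C,D,H,E,G,F,I]
After op 5 (rotate(-2)): offset=7, physical=[A,B,C,D,H,E,G,F,I], logical=[F,I,A,B,C,D,H,E,G]
After op 6 (rotate(-2)): offset=5, physical=[A,B,C,D,H,E,G,F,I], logical=[E,G,F,I,A,B,C,D,H]
After op 7 (rotate(+2)): offset=7, physical=[A,B,C,D,H,E,G,F,I], logical=[F,I,A,B,C,D,H,E,G]
After op 8 (swap(4, 3)): offset=7, physical=[A,C,B,D,H,E,G,F,I], logical=[F,I,A,C,B,D,H,E,G]
After op 9 (rotate(+1)): offset=8, physical=[A,C,B,D,H,E,G,F,I], logical=[I,A,C,B,D,H,E,G,F]
After op 10 (rotate(+3)): offset=2, physical=[A,C,B,D,H,E,G,F,I], logical=[B,D,H,E,G,F,I,A,C]
After op 11 (replace(8, 'k')): offset=2, physical=[A,k,B,D,H,E,G,F,I], logical=[B,D,H,E,G,F,I,A,k]
After op 12 (rotate(-1)): offset=1, physical=[A,k,B,D,H,E,G,F,I], logical=[k,B,D,H,E,G,F,I,A]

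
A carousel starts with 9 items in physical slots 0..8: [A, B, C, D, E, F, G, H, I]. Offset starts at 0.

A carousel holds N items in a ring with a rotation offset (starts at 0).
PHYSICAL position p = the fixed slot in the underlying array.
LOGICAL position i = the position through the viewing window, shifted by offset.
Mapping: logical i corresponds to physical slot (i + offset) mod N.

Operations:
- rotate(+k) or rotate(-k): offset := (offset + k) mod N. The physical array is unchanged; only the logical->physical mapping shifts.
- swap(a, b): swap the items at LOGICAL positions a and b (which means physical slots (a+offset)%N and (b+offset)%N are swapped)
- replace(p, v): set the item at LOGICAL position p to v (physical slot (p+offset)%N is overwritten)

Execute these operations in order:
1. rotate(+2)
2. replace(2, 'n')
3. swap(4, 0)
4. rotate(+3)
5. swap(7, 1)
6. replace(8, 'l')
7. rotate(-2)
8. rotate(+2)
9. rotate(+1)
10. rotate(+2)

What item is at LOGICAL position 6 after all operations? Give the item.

Answer: F

Derivation:
After op 1 (rotate(+2)): offset=2, physical=[A,B,C,D,E,F,G,H,I], logical=[C,D,E,F,G,H,I,A,B]
After op 2 (replace(2, 'n')): offset=2, physical=[A,B,C,D,n,F,G,H,I], logical=[C,D,n,F,G,H,I,A,B]
After op 3 (swap(4, 0)): offset=2, physical=[A,B,G,D,n,F,C,H,I], logical=[G,D,n,F,C,H,I,A,B]
After op 4 (rotate(+3)): offset=5, physical=[A,B,G,D,n,F,C,H,I], logical=[F,C,H,I,A,B,G,D,n]
After op 5 (swap(7, 1)): offset=5, physical=[A,B,G,C,n,F,D,H,I], logical=[F,D,H,I,A,B,G,C,n]
After op 6 (replace(8, 'l')): offset=5, physical=[A,B,G,C,l,F,D,H,I], logical=[F,D,H,I,A,B,G,C,l]
After op 7 (rotate(-2)): offset=3, physical=[A,B,G,C,l,F,D,H,I], logical=[C,l,F,D,H,I,A,B,G]
After op 8 (rotate(+2)): offset=5, physical=[A,B,G,C,l,F,D,H,I], logical=[F,D,H,I,A,B,G,C,l]
After op 9 (rotate(+1)): offset=6, physical=[A,B,G,C,l,F,D,H,I], logical=[D,H,I,A,B,G,C,l,F]
After op 10 (rotate(+2)): offset=8, physical=[A,B,G,C,l,F,D,H,I], logical=[I,A,B,G,C,l,F,D,H]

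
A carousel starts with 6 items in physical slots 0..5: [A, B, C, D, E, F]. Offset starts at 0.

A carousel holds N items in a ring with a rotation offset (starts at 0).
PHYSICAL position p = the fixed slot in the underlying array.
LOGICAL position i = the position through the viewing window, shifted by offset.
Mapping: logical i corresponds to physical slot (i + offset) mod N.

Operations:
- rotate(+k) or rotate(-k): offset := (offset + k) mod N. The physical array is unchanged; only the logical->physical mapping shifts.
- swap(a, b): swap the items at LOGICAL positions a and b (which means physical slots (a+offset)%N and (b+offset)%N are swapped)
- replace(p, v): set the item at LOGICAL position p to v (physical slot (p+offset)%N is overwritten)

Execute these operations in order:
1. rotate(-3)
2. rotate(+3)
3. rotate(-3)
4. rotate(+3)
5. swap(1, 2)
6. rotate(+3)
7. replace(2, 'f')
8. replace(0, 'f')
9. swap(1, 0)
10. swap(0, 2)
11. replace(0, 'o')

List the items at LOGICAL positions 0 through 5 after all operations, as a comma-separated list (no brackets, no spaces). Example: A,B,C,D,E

After op 1 (rotate(-3)): offset=3, physical=[A,B,C,D,E,F], logical=[D,E,F,A,B,C]
After op 2 (rotate(+3)): offset=0, physical=[A,B,C,D,E,F], logical=[A,B,C,D,E,F]
After op 3 (rotate(-3)): offset=3, physical=[A,B,C,D,E,F], logical=[D,E,F,A,B,C]
After op 4 (rotate(+3)): offset=0, physical=[A,B,C,D,E,F], logical=[A,B,C,D,E,F]
After op 5 (swap(1, 2)): offset=0, physical=[A,C,B,D,E,F], logical=[A,C,B,D,E,F]
After op 6 (rotate(+3)): offset=3, physical=[A,C,B,D,E,F], logical=[D,E,F,A,C,B]
After op 7 (replace(2, 'f')): offset=3, physical=[A,C,B,D,E,f], logical=[D,E,f,A,C,B]
After op 8 (replace(0, 'f')): offset=3, physical=[A,C,B,f,E,f], logical=[f,E,f,A,C,B]
After op 9 (swap(1, 0)): offset=3, physical=[A,C,B,E,f,f], logical=[E,f,f,A,C,B]
After op 10 (swap(0, 2)): offset=3, physical=[A,C,B,f,f,E], logical=[f,f,E,A,C,B]
After op 11 (replace(0, 'o')): offset=3, physical=[A,C,B,o,f,E], logical=[o,f,E,A,C,B]

Answer: o,f,E,A,C,B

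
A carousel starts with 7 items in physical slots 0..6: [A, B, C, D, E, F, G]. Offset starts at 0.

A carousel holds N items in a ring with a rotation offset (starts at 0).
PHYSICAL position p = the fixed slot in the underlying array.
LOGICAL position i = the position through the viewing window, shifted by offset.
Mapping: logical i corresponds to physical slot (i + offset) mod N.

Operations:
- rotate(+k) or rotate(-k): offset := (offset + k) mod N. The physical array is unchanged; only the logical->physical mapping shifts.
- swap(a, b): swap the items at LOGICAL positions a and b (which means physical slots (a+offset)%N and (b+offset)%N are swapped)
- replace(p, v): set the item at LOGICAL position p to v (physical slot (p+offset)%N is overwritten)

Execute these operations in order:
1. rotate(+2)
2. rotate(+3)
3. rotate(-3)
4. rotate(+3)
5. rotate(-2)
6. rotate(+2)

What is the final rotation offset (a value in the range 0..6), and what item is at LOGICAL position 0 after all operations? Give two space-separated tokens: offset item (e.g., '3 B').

Answer: 5 F

Derivation:
After op 1 (rotate(+2)): offset=2, physical=[A,B,C,D,E,F,G], logical=[C,D,E,F,G,A,B]
After op 2 (rotate(+3)): offset=5, physical=[A,B,C,D,E,F,G], logical=[F,G,A,B,C,D,E]
After op 3 (rotate(-3)): offset=2, physical=[A,B,C,D,E,F,G], logical=[C,D,E,F,G,A,B]
After op 4 (rotate(+3)): offset=5, physical=[A,B,C,D,E,F,G], logical=[F,G,A,B,C,D,E]
After op 5 (rotate(-2)): offset=3, physical=[A,B,C,D,E,F,G], logical=[D,E,F,G,A,B,C]
After op 6 (rotate(+2)): offset=5, physical=[A,B,C,D,E,F,G], logical=[F,G,A,B,C,D,E]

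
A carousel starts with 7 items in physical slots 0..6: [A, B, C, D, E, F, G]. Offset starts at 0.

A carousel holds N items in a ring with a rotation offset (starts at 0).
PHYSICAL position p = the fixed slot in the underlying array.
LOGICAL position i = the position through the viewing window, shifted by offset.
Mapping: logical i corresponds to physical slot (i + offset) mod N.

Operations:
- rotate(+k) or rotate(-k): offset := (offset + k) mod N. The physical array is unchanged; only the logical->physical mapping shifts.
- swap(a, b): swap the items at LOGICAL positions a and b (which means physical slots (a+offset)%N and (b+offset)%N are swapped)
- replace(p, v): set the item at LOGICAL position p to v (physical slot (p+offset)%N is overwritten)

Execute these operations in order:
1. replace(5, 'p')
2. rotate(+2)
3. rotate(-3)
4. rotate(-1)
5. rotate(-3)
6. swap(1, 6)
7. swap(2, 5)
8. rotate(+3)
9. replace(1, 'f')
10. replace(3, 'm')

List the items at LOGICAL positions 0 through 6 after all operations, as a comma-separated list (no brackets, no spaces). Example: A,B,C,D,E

Answer: p,f,E,m,C,B,A

Derivation:
After op 1 (replace(5, 'p')): offset=0, physical=[A,B,C,D,E,p,G], logical=[A,B,C,D,E,p,G]
After op 2 (rotate(+2)): offset=2, physical=[A,B,C,D,E,p,G], logical=[C,D,E,p,G,A,B]
After op 3 (rotate(-3)): offset=6, physical=[A,B,C,D,E,p,G], logical=[G,A,B,C,D,E,p]
After op 4 (rotate(-1)): offset=5, physical=[A,B,C,D,E,p,G], logical=[p,G,A,B,C,D,E]
After op 5 (rotate(-3)): offset=2, physical=[A,B,C,D,E,p,G], logical=[C,D,E,p,G,A,B]
After op 6 (swap(1, 6)): offset=2, physical=[A,D,C,B,E,p,G], logical=[C,B,E,p,G,A,D]
After op 7 (swap(2, 5)): offset=2, physical=[E,D,C,B,A,p,G], logical=[C,B,A,p,G,E,D]
After op 8 (rotate(+3)): offset=5, physical=[E,D,C,B,A,p,G], logical=[p,G,E,D,C,B,A]
After op 9 (replace(1, 'f')): offset=5, physical=[E,D,C,B,A,p,f], logical=[p,f,E,D,C,B,A]
After op 10 (replace(3, 'm')): offset=5, physical=[E,m,C,B,A,p,f], logical=[p,f,E,m,C,B,A]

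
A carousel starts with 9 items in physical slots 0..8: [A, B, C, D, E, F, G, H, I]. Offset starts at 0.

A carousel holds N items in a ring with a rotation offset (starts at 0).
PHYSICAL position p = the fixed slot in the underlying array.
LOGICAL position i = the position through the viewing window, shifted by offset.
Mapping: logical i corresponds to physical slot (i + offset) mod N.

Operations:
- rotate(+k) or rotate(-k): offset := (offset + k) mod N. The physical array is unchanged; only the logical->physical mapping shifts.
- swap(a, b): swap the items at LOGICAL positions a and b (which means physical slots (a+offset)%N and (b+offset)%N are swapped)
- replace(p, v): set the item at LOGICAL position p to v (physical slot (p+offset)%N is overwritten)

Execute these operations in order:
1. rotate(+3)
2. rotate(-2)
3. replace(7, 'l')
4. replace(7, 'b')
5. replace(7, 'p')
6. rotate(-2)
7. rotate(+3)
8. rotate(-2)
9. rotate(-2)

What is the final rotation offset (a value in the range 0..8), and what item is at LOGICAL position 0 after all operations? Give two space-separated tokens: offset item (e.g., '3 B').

Answer: 7 H

Derivation:
After op 1 (rotate(+3)): offset=3, physical=[A,B,C,D,E,F,G,H,I], logical=[D,E,F,G,H,I,A,B,C]
After op 2 (rotate(-2)): offset=1, physical=[A,B,C,D,E,F,G,H,I], logical=[B,C,D,E,F,G,H,I,A]
After op 3 (replace(7, 'l')): offset=1, physical=[A,B,C,D,E,F,G,H,l], logical=[B,C,D,E,F,G,H,l,A]
After op 4 (replace(7, 'b')): offset=1, physical=[A,B,C,D,E,F,G,H,b], logical=[B,C,D,E,F,G,H,b,A]
After op 5 (replace(7, 'p')): offset=1, physical=[A,B,C,D,E,F,G,H,p], logical=[B,C,D,E,F,G,H,p,A]
After op 6 (rotate(-2)): offset=8, physical=[A,B,C,D,E,F,G,H,p], logical=[p,A,B,C,D,E,F,G,H]
After op 7 (rotate(+3)): offset=2, physical=[A,B,C,D,E,F,G,H,p], logical=[C,D,E,F,G,H,p,A,B]
After op 8 (rotate(-2)): offset=0, physical=[A,B,C,D,E,F,G,H,p], logical=[A,B,C,D,E,F,G,H,p]
After op 9 (rotate(-2)): offset=7, physical=[A,B,C,D,E,F,G,H,p], logical=[H,p,A,B,C,D,E,F,G]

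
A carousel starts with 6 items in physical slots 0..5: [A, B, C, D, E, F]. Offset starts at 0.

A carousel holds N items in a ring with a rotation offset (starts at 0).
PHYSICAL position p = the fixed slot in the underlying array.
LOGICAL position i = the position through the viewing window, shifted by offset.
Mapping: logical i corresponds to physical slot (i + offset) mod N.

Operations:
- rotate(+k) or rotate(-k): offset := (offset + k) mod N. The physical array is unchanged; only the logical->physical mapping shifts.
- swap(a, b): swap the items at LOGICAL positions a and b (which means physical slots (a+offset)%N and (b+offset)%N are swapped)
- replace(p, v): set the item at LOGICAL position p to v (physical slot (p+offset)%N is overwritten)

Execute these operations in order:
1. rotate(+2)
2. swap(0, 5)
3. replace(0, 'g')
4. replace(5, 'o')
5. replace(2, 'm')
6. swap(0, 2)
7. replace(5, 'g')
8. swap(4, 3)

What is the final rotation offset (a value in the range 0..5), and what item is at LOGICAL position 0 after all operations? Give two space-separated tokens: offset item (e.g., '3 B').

Answer: 2 m

Derivation:
After op 1 (rotate(+2)): offset=2, physical=[A,B,C,D,E,F], logical=[C,D,E,F,A,B]
After op 2 (swap(0, 5)): offset=2, physical=[A,C,B,D,E,F], logical=[B,D,E,F,A,C]
After op 3 (replace(0, 'g')): offset=2, physical=[A,C,g,D,E,F], logical=[g,D,E,F,A,C]
After op 4 (replace(5, 'o')): offset=2, physical=[A,o,g,D,E,F], logical=[g,D,E,F,A,o]
After op 5 (replace(2, 'm')): offset=2, physical=[A,o,g,D,m,F], logical=[g,D,m,F,A,o]
After op 6 (swap(0, 2)): offset=2, physical=[A,o,m,D,g,F], logical=[m,D,g,F,A,o]
After op 7 (replace(5, 'g')): offset=2, physical=[A,g,m,D,g,F], logical=[m,D,g,F,A,g]
After op 8 (swap(4, 3)): offset=2, physical=[F,g,m,D,g,A], logical=[m,D,g,A,F,g]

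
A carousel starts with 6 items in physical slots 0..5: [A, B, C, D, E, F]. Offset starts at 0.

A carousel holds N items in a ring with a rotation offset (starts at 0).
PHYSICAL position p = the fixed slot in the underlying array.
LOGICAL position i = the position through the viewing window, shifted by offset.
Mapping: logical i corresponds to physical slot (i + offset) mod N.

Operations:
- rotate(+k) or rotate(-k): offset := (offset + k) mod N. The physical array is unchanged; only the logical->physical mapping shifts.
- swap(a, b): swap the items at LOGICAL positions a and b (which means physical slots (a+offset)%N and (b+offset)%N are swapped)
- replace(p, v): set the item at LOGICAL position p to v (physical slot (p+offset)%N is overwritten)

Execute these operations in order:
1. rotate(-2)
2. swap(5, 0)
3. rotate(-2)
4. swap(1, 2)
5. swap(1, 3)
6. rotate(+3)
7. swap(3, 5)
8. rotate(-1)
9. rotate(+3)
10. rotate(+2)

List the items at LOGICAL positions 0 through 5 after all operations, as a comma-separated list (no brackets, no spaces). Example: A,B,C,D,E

After op 1 (rotate(-2)): offset=4, physical=[A,B,C,D,E,F], logical=[E,F,A,B,C,D]
After op 2 (swap(5, 0)): offset=4, physical=[A,B,C,E,D,F], logical=[D,F,A,B,C,E]
After op 3 (rotate(-2)): offset=2, physical=[A,B,C,E,D,F], logical=[C,E,D,F,A,B]
After op 4 (swap(1, 2)): offset=2, physical=[A,B,C,D,E,F], logical=[C,D,E,F,A,B]
After op 5 (swap(1, 3)): offset=2, physical=[A,B,C,F,E,D], logical=[C,F,E,D,A,B]
After op 6 (rotate(+3)): offset=5, physical=[A,B,C,F,E,D], logical=[D,A,B,C,F,E]
After op 7 (swap(3, 5)): offset=5, physical=[A,B,E,F,C,D], logical=[D,A,B,E,F,C]
After op 8 (rotate(-1)): offset=4, physical=[A,B,E,F,C,D], logical=[C,D,A,B,E,F]
After op 9 (rotate(+3)): offset=1, physical=[A,B,E,F,C,D], logical=[B,E,F,C,D,A]
After op 10 (rotate(+2)): offset=3, physical=[A,B,E,F,C,D], logical=[F,C,D,A,B,E]

Answer: F,C,D,A,B,E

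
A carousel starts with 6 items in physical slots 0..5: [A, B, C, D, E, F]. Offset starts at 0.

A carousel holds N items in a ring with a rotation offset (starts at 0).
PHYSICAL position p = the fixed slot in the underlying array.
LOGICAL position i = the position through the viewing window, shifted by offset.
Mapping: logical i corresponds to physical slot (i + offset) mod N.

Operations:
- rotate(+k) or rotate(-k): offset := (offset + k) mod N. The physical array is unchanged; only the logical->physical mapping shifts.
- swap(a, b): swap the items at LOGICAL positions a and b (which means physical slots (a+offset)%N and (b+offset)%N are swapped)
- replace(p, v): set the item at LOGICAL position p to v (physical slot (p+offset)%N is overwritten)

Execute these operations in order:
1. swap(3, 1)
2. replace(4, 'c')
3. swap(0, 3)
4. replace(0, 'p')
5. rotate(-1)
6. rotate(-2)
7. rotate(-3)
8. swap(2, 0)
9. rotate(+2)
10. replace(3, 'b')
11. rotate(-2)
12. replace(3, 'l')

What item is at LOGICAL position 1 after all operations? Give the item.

After op 1 (swap(3, 1)): offset=0, physical=[A,D,C,B,E,F], logical=[A,D,C,B,E,F]
After op 2 (replace(4, 'c')): offset=0, physical=[A,D,C,B,c,F], logical=[A,D,C,B,c,F]
After op 3 (swap(0, 3)): offset=0, physical=[B,D,C,A,c,F], logical=[B,D,C,A,c,F]
After op 4 (replace(0, 'p')): offset=0, physical=[p,D,C,A,c,F], logical=[p,D,C,A,c,F]
After op 5 (rotate(-1)): offset=5, physical=[p,D,C,A,c,F], logical=[F,p,D,C,A,c]
After op 6 (rotate(-2)): offset=3, physical=[p,D,C,A,c,F], logical=[A,c,F,p,D,C]
After op 7 (rotate(-3)): offset=0, physical=[p,D,C,A,c,F], logical=[p,D,C,A,c,F]
After op 8 (swap(2, 0)): offset=0, physical=[C,D,p,A,c,F], logical=[C,D,p,A,c,F]
After op 9 (rotate(+2)): offset=2, physical=[C,D,p,A,c,F], logical=[p,A,c,F,C,D]
After op 10 (replace(3, 'b')): offset=2, physical=[C,D,p,A,c,b], logical=[p,A,c,b,C,D]
After op 11 (rotate(-2)): offset=0, physical=[C,D,p,A,c,b], logical=[C,D,p,A,c,b]
After op 12 (replace(3, 'l')): offset=0, physical=[C,D,p,l,c,b], logical=[C,D,p,l,c,b]

Answer: D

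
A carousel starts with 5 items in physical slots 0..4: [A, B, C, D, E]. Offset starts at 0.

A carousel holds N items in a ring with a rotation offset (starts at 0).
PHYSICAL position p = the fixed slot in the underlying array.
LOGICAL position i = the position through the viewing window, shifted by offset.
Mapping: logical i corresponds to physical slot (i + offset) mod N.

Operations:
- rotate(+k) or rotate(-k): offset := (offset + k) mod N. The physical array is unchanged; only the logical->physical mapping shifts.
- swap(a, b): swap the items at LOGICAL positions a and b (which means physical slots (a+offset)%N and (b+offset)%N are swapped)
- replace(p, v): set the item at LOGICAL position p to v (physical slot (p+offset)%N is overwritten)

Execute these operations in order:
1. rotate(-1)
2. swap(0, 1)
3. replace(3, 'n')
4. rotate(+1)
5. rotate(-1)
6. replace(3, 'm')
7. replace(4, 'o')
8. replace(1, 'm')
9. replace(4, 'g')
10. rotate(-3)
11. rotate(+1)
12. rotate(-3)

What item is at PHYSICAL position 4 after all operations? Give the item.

Answer: A

Derivation:
After op 1 (rotate(-1)): offset=4, physical=[A,B,C,D,E], logical=[E,A,B,C,D]
After op 2 (swap(0, 1)): offset=4, physical=[E,B,C,D,A], logical=[A,E,B,C,D]
After op 3 (replace(3, 'n')): offset=4, physical=[E,B,n,D,A], logical=[A,E,B,n,D]
After op 4 (rotate(+1)): offset=0, physical=[E,B,n,D,A], logical=[E,B,n,D,A]
After op 5 (rotate(-1)): offset=4, physical=[E,B,n,D,A], logical=[A,E,B,n,D]
After op 6 (replace(3, 'm')): offset=4, physical=[E,B,m,D,A], logical=[A,E,B,m,D]
After op 7 (replace(4, 'o')): offset=4, physical=[E,B,m,o,A], logical=[A,E,B,m,o]
After op 8 (replace(1, 'm')): offset=4, physical=[m,B,m,o,A], logical=[A,m,B,m,o]
After op 9 (replace(4, 'g')): offset=4, physical=[m,B,m,g,A], logical=[A,m,B,m,g]
After op 10 (rotate(-3)): offset=1, physical=[m,B,m,g,A], logical=[B,m,g,A,m]
After op 11 (rotate(+1)): offset=2, physical=[m,B,m,g,A], logical=[m,g,A,m,B]
After op 12 (rotate(-3)): offset=4, physical=[m,B,m,g,A], logical=[A,m,B,m,g]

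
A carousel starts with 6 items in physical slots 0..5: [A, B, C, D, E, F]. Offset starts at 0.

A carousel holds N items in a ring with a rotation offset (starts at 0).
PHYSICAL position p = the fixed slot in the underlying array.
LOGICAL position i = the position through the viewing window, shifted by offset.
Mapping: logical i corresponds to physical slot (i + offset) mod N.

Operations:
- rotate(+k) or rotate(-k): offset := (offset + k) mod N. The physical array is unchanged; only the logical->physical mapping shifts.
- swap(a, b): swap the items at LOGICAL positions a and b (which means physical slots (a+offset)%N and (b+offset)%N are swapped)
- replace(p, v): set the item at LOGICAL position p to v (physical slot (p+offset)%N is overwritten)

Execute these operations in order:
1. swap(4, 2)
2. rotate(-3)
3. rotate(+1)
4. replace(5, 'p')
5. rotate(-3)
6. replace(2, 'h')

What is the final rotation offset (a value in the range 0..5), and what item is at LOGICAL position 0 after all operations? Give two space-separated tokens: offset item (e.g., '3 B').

Answer: 1 B

Derivation:
After op 1 (swap(4, 2)): offset=0, physical=[A,B,E,D,C,F], logical=[A,B,E,D,C,F]
After op 2 (rotate(-3)): offset=3, physical=[A,B,E,D,C,F], logical=[D,C,F,A,B,E]
After op 3 (rotate(+1)): offset=4, physical=[A,B,E,D,C,F], logical=[C,F,A,B,E,D]
After op 4 (replace(5, 'p')): offset=4, physical=[A,B,E,p,C,F], logical=[C,F,A,B,E,p]
After op 5 (rotate(-3)): offset=1, physical=[A,B,E,p,C,F], logical=[B,E,p,C,F,A]
After op 6 (replace(2, 'h')): offset=1, physical=[A,B,E,h,C,F], logical=[B,E,h,C,F,A]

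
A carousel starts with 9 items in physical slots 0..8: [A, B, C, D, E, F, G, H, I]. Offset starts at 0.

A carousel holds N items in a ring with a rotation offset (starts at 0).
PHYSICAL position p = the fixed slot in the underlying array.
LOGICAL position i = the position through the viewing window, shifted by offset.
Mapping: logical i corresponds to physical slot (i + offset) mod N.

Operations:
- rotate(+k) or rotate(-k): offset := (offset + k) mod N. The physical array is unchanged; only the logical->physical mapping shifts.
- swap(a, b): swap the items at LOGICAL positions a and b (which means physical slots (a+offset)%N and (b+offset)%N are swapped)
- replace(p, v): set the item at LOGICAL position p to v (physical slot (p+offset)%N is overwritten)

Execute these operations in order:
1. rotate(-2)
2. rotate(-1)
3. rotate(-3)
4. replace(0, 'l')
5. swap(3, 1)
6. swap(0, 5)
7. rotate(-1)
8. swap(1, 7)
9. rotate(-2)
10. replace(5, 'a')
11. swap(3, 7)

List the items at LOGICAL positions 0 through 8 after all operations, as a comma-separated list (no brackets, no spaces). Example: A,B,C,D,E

After op 1 (rotate(-2)): offset=7, physical=[A,B,C,D,E,F,G,H,I], logical=[H,I,A,B,C,D,E,F,G]
After op 2 (rotate(-1)): offset=6, physical=[A,B,C,D,E,F,G,H,I], logical=[G,H,I,A,B,C,D,E,F]
After op 3 (rotate(-3)): offset=3, physical=[A,B,C,D,E,F,G,H,I], logical=[D,E,F,G,H,I,A,B,C]
After op 4 (replace(0, 'l')): offset=3, physical=[A,B,C,l,E,F,G,H,I], logical=[l,E,F,G,H,I,A,B,C]
After op 5 (swap(3, 1)): offset=3, physical=[A,B,C,l,G,F,E,H,I], logical=[l,G,F,E,H,I,A,B,C]
After op 6 (swap(0, 5)): offset=3, physical=[A,B,C,I,G,F,E,H,l], logical=[I,G,F,E,H,l,A,B,C]
After op 7 (rotate(-1)): offset=2, physical=[A,B,C,I,G,F,E,H,l], logical=[C,I,G,F,E,H,l,A,B]
After op 8 (swap(1, 7)): offset=2, physical=[I,B,C,A,G,F,E,H,l], logical=[C,A,G,F,E,H,l,I,B]
After op 9 (rotate(-2)): offset=0, physical=[I,B,C,A,G,F,E,H,l], logical=[I,B,C,A,G,F,E,H,l]
After op 10 (replace(5, 'a')): offset=0, physical=[I,B,C,A,G,a,E,H,l], logical=[I,B,C,A,G,a,E,H,l]
After op 11 (swap(3, 7)): offset=0, physical=[I,B,C,H,G,a,E,A,l], logical=[I,B,C,H,G,a,E,A,l]

Answer: I,B,C,H,G,a,E,A,l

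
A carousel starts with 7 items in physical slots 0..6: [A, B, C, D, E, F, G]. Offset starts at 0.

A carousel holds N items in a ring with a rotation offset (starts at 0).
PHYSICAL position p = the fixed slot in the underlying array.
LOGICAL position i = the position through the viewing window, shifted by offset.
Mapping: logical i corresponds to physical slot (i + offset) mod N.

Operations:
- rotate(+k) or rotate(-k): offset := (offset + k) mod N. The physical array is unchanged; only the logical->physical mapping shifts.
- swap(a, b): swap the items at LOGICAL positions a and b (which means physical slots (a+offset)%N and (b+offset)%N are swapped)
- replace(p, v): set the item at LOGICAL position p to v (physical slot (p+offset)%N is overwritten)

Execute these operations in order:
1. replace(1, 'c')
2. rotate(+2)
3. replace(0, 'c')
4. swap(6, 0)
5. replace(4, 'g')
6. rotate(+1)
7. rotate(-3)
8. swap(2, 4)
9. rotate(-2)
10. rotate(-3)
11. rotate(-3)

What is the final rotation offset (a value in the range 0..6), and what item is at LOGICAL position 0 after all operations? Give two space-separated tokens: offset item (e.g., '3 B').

Answer: 6 g

Derivation:
After op 1 (replace(1, 'c')): offset=0, physical=[A,c,C,D,E,F,G], logical=[A,c,C,D,E,F,G]
After op 2 (rotate(+2)): offset=2, physical=[A,c,C,D,E,F,G], logical=[C,D,E,F,G,A,c]
After op 3 (replace(0, 'c')): offset=2, physical=[A,c,c,D,E,F,G], logical=[c,D,E,F,G,A,c]
After op 4 (swap(6, 0)): offset=2, physical=[A,c,c,D,E,F,G], logical=[c,D,E,F,G,A,c]
After op 5 (replace(4, 'g')): offset=2, physical=[A,c,c,D,E,F,g], logical=[c,D,E,F,g,A,c]
After op 6 (rotate(+1)): offset=3, physical=[A,c,c,D,E,F,g], logical=[D,E,F,g,A,c,c]
After op 7 (rotate(-3)): offset=0, physical=[A,c,c,D,E,F,g], logical=[A,c,c,D,E,F,g]
After op 8 (swap(2, 4)): offset=0, physical=[A,c,E,D,c,F,g], logical=[A,c,E,D,c,F,g]
After op 9 (rotate(-2)): offset=5, physical=[A,c,E,D,c,F,g], logical=[F,g,A,c,E,D,c]
After op 10 (rotate(-3)): offset=2, physical=[A,c,E,D,c,F,g], logical=[E,D,c,F,g,A,c]
After op 11 (rotate(-3)): offset=6, physical=[A,c,E,D,c,F,g], logical=[g,A,c,E,D,c,F]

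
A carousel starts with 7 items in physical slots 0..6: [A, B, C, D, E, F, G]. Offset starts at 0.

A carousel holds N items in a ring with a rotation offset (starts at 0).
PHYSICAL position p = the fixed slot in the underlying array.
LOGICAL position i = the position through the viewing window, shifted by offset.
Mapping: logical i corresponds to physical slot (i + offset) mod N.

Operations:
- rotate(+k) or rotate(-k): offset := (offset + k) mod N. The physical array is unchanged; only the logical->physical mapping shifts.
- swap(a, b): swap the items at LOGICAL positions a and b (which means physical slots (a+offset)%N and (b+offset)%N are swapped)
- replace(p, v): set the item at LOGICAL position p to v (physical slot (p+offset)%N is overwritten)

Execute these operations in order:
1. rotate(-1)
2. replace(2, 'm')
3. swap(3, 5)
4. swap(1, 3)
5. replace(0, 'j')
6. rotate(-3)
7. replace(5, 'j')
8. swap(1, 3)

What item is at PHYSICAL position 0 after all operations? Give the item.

Answer: E

Derivation:
After op 1 (rotate(-1)): offset=6, physical=[A,B,C,D,E,F,G], logical=[G,A,B,C,D,E,F]
After op 2 (replace(2, 'm')): offset=6, physical=[A,m,C,D,E,F,G], logical=[G,A,m,C,D,E,F]
After op 3 (swap(3, 5)): offset=6, physical=[A,m,E,D,C,F,G], logical=[G,A,m,E,D,C,F]
After op 4 (swap(1, 3)): offset=6, physical=[E,m,A,D,C,F,G], logical=[G,E,m,A,D,C,F]
After op 5 (replace(0, 'j')): offset=6, physical=[E,m,A,D,C,F,j], logical=[j,E,m,A,D,C,F]
After op 6 (rotate(-3)): offset=3, physical=[E,m,A,D,C,F,j], logical=[D,C,F,j,E,m,A]
After op 7 (replace(5, 'j')): offset=3, physical=[E,j,A,D,C,F,j], logical=[D,C,F,j,E,j,A]
After op 8 (swap(1, 3)): offset=3, physical=[E,j,A,D,j,F,C], logical=[D,j,F,C,E,j,A]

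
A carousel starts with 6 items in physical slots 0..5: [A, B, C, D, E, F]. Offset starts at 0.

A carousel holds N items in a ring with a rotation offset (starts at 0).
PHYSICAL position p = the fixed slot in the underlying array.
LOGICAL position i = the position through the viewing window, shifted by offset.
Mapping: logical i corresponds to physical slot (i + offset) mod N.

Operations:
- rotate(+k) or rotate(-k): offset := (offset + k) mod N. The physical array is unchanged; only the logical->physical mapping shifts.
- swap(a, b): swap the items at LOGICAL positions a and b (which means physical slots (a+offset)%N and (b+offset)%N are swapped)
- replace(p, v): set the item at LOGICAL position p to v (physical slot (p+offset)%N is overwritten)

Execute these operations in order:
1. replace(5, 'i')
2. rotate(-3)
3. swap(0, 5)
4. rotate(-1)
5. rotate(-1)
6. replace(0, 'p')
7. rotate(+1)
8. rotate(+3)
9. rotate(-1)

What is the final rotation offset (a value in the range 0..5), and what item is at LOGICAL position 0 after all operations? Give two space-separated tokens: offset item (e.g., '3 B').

Answer: 4 E

Derivation:
After op 1 (replace(5, 'i')): offset=0, physical=[A,B,C,D,E,i], logical=[A,B,C,D,E,i]
After op 2 (rotate(-3)): offset=3, physical=[A,B,C,D,E,i], logical=[D,E,i,A,B,C]
After op 3 (swap(0, 5)): offset=3, physical=[A,B,D,C,E,i], logical=[C,E,i,A,B,D]
After op 4 (rotate(-1)): offset=2, physical=[A,B,D,C,E,i], logical=[D,C,E,i,A,B]
After op 5 (rotate(-1)): offset=1, physical=[A,B,D,C,E,i], logical=[B,D,C,E,i,A]
After op 6 (replace(0, 'p')): offset=1, physical=[A,p,D,C,E,i], logical=[p,D,C,E,i,A]
After op 7 (rotate(+1)): offset=2, physical=[A,p,D,C,E,i], logical=[D,C,E,i,A,p]
After op 8 (rotate(+3)): offset=5, physical=[A,p,D,C,E,i], logical=[i,A,p,D,C,E]
After op 9 (rotate(-1)): offset=4, physical=[A,p,D,C,E,i], logical=[E,i,A,p,D,C]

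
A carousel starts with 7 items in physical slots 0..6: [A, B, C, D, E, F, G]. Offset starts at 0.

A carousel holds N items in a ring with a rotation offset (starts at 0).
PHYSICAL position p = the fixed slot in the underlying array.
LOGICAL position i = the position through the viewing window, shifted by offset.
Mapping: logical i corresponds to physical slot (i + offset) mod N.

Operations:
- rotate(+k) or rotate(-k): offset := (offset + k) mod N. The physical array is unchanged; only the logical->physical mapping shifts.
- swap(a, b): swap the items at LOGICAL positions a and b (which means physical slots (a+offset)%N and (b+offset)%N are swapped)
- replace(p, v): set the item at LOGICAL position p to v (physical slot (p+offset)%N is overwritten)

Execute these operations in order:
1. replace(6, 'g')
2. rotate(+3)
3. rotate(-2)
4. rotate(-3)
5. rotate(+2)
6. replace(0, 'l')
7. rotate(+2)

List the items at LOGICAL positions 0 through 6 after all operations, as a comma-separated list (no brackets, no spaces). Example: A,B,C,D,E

After op 1 (replace(6, 'g')): offset=0, physical=[A,B,C,D,E,F,g], logical=[A,B,C,D,E,F,g]
After op 2 (rotate(+3)): offset=3, physical=[A,B,C,D,E,F,g], logical=[D,E,F,g,A,B,C]
After op 3 (rotate(-2)): offset=1, physical=[A,B,C,D,E,F,g], logical=[B,C,D,E,F,g,A]
After op 4 (rotate(-3)): offset=5, physical=[A,B,C,D,E,F,g], logical=[F,g,A,B,C,D,E]
After op 5 (rotate(+2)): offset=0, physical=[A,B,C,D,E,F,g], logical=[A,B,C,D,E,F,g]
After op 6 (replace(0, 'l')): offset=0, physical=[l,B,C,D,E,F,g], logical=[l,B,C,D,E,F,g]
After op 7 (rotate(+2)): offset=2, physical=[l,B,C,D,E,F,g], logical=[C,D,E,F,g,l,B]

Answer: C,D,E,F,g,l,B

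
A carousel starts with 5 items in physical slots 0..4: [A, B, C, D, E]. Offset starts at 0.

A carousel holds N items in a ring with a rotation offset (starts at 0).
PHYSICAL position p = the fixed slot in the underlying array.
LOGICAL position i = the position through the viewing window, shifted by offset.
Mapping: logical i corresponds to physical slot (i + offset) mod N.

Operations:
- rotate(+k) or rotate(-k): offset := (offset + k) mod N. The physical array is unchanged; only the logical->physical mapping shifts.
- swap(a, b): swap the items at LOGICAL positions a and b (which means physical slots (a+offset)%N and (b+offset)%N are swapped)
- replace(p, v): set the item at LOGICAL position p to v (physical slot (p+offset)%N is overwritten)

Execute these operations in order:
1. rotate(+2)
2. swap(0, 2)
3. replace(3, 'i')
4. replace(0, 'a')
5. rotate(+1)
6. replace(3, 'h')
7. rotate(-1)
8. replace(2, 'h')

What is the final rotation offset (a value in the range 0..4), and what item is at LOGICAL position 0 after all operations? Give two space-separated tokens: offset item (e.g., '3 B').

Answer: 2 a

Derivation:
After op 1 (rotate(+2)): offset=2, physical=[A,B,C,D,E], logical=[C,D,E,A,B]
After op 2 (swap(0, 2)): offset=2, physical=[A,B,E,D,C], logical=[E,D,C,A,B]
After op 3 (replace(3, 'i')): offset=2, physical=[i,B,E,D,C], logical=[E,D,C,i,B]
After op 4 (replace(0, 'a')): offset=2, physical=[i,B,a,D,C], logical=[a,D,C,i,B]
After op 5 (rotate(+1)): offset=3, physical=[i,B,a,D,C], logical=[D,C,i,B,a]
After op 6 (replace(3, 'h')): offset=3, physical=[i,h,a,D,C], logical=[D,C,i,h,a]
After op 7 (rotate(-1)): offset=2, physical=[i,h,a,D,C], logical=[a,D,C,i,h]
After op 8 (replace(2, 'h')): offset=2, physical=[i,h,a,D,h], logical=[a,D,h,i,h]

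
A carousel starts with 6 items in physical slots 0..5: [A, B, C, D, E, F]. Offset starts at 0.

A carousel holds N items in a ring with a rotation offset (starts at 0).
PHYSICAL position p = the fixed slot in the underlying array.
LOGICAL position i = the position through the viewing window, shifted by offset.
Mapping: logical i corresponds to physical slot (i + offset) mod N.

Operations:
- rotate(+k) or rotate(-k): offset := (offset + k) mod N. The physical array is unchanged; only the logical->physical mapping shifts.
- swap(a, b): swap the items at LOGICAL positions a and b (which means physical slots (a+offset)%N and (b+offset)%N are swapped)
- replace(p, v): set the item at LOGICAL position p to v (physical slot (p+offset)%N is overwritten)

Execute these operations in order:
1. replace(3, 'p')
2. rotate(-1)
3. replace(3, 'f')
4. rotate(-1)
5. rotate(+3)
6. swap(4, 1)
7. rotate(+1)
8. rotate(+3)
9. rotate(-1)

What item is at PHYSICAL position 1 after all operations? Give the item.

Answer: B

Derivation:
After op 1 (replace(3, 'p')): offset=0, physical=[A,B,C,p,E,F], logical=[A,B,C,p,E,F]
After op 2 (rotate(-1)): offset=5, physical=[A,B,C,p,E,F], logical=[F,A,B,C,p,E]
After op 3 (replace(3, 'f')): offset=5, physical=[A,B,f,p,E,F], logical=[F,A,B,f,p,E]
After op 4 (rotate(-1)): offset=4, physical=[A,B,f,p,E,F], logical=[E,F,A,B,f,p]
After op 5 (rotate(+3)): offset=1, physical=[A,B,f,p,E,F], logical=[B,f,p,E,F,A]
After op 6 (swap(4, 1)): offset=1, physical=[A,B,F,p,E,f], logical=[B,F,p,E,f,A]
After op 7 (rotate(+1)): offset=2, physical=[A,B,F,p,E,f], logical=[F,p,E,f,A,B]
After op 8 (rotate(+3)): offset=5, physical=[A,B,F,p,E,f], logical=[f,A,B,F,p,E]
After op 9 (rotate(-1)): offset=4, physical=[A,B,F,p,E,f], logical=[E,f,A,B,F,p]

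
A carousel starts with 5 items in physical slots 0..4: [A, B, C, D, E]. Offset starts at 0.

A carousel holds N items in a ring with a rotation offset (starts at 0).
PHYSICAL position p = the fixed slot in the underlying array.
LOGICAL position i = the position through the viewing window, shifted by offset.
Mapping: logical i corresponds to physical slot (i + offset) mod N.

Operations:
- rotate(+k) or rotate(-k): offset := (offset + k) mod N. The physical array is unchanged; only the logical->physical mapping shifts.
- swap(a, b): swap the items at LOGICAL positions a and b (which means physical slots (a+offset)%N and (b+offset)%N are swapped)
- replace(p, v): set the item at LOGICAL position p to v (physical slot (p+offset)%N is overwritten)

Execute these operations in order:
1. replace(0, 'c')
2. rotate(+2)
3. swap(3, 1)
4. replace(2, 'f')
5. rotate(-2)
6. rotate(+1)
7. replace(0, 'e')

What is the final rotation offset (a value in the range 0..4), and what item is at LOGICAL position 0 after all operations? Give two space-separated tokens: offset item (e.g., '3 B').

After op 1 (replace(0, 'c')): offset=0, physical=[c,B,C,D,E], logical=[c,B,C,D,E]
After op 2 (rotate(+2)): offset=2, physical=[c,B,C,D,E], logical=[C,D,E,c,B]
After op 3 (swap(3, 1)): offset=2, physical=[D,B,C,c,E], logical=[C,c,E,D,B]
After op 4 (replace(2, 'f')): offset=2, physical=[D,B,C,c,f], logical=[C,c,f,D,B]
After op 5 (rotate(-2)): offset=0, physical=[D,B,C,c,f], logical=[D,B,C,c,f]
After op 6 (rotate(+1)): offset=1, physical=[D,B,C,c,f], logical=[B,C,c,f,D]
After op 7 (replace(0, 'e')): offset=1, physical=[D,e,C,c,f], logical=[e,C,c,f,D]

Answer: 1 e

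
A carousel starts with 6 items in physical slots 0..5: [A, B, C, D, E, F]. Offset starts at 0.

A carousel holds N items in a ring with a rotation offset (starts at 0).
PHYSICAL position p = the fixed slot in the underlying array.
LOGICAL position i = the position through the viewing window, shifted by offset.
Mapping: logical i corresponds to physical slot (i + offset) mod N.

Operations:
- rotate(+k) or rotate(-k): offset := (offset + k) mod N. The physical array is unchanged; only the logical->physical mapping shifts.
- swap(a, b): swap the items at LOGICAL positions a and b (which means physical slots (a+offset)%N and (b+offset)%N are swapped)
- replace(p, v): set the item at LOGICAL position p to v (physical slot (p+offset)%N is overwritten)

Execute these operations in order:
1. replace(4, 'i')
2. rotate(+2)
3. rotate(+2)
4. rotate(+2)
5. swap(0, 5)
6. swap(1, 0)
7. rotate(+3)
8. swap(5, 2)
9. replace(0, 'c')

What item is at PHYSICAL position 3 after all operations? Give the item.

After op 1 (replace(4, 'i')): offset=0, physical=[A,B,C,D,i,F], logical=[A,B,C,D,i,F]
After op 2 (rotate(+2)): offset=2, physical=[A,B,C,D,i,F], logical=[C,D,i,F,A,B]
After op 3 (rotate(+2)): offset=4, physical=[A,B,C,D,i,F], logical=[i,F,A,B,C,D]
After op 4 (rotate(+2)): offset=0, physical=[A,B,C,D,i,F], logical=[A,B,C,D,i,F]
After op 5 (swap(0, 5)): offset=0, physical=[F,B,C,D,i,A], logical=[F,B,C,D,i,A]
After op 6 (swap(1, 0)): offset=0, physical=[B,F,C,D,i,A], logical=[B,F,C,D,i,A]
After op 7 (rotate(+3)): offset=3, physical=[B,F,C,D,i,A], logical=[D,i,A,B,F,C]
After op 8 (swap(5, 2)): offset=3, physical=[B,F,A,D,i,C], logical=[D,i,C,B,F,A]
After op 9 (replace(0, 'c')): offset=3, physical=[B,F,A,c,i,C], logical=[c,i,C,B,F,A]

Answer: c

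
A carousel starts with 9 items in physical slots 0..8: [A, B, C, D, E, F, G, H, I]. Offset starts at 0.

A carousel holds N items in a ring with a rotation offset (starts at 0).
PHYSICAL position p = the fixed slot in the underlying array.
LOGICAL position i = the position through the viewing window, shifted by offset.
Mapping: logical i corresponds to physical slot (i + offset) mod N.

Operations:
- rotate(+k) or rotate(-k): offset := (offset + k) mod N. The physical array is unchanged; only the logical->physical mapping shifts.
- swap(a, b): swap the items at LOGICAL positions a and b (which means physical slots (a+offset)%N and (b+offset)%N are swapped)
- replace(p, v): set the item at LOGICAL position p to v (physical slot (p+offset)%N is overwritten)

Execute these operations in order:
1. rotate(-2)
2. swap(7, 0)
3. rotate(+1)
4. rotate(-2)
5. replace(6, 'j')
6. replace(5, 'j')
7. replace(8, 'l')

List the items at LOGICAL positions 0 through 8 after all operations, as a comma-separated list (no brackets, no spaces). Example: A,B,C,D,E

After op 1 (rotate(-2)): offset=7, physical=[A,B,C,D,E,F,G,H,I], logical=[H,I,A,B,C,D,E,F,G]
After op 2 (swap(7, 0)): offset=7, physical=[A,B,C,D,E,H,G,F,I], logical=[F,I,A,B,C,D,E,H,G]
After op 3 (rotate(+1)): offset=8, physical=[A,B,C,D,E,H,G,F,I], logical=[I,A,B,C,D,E,H,G,F]
After op 4 (rotate(-2)): offset=6, physical=[A,B,C,D,E,H,G,F,I], logical=[G,F,I,A,B,C,D,E,H]
After op 5 (replace(6, 'j')): offset=6, physical=[A,B,C,j,E,H,G,F,I], logical=[G,F,I,A,B,C,j,E,H]
After op 6 (replace(5, 'j')): offset=6, physical=[A,B,j,j,E,H,G,F,I], logical=[G,F,I,A,B,j,j,E,H]
After op 7 (replace(8, 'l')): offset=6, physical=[A,B,j,j,E,l,G,F,I], logical=[G,F,I,A,B,j,j,E,l]

Answer: G,F,I,A,B,j,j,E,l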